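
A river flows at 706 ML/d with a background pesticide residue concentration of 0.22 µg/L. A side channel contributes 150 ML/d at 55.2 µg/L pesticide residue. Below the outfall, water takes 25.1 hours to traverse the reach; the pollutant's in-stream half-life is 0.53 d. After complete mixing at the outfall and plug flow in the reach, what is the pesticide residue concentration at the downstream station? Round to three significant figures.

2.51 µg/L

Mass balance: C = (706.0·0.2200 + 150.0·55.20) / 856.0 = 8435/856.0 = 9.854 µg/L.
Half-life 0.53 d → k = ln 2 / 0.53 = 1.308 d⁻¹.
First-order decay: C = 9.854·exp(−k·t) = 9.854·0.2547 = 2.510 µg/L.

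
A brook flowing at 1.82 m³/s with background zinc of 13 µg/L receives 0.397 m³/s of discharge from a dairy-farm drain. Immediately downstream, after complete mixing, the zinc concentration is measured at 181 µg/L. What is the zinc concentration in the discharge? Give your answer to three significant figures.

951 µg/L

Mass balance: 1.820·13.00 + 0.3970·Cₑ = 2.217·181.0
→ Cₑ = (2.217·181.0 − 1.820·13.00) / 0.3970 = 951.2 µg/L.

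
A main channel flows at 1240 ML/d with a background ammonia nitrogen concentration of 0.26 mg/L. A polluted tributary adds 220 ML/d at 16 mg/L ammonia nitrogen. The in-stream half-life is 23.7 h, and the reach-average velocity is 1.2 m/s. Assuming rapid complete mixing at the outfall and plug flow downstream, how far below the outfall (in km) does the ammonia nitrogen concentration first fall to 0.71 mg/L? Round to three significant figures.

194 km

Mixed concentration C = ΣQC/ΣQ = (1240·0.2600 + 220.0·16.00) / 1460 = 3842/1460 = 2.632 mg/L.
Half-life 23.7 h → k = ln 2 / 23.7 = 0.02925 h⁻¹ = 0.7019 d⁻¹.
Set 2.632·exp(−k·t) = 0.71 → t = ln(2.632/0.71)/k = 161300 s = 44.80 h.
Distance = v·t = 1.2·161300 = 193500 m = 193.5 km.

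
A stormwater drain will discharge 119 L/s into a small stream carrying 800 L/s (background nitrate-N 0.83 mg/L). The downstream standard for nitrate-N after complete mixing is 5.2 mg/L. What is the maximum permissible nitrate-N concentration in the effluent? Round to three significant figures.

At the limit, (Qr·Cr + Qe·Cₑ)/(Qr + Qe) = 5.2:
Cₑ = (919.0·5.2 − 800.0·0.8300) / 119.0 = 34.58 mg/L.

34.6 mg/L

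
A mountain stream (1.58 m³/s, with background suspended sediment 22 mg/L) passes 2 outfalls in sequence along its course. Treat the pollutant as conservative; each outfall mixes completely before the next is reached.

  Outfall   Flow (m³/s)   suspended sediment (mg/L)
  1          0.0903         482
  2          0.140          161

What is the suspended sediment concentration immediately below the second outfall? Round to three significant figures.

55.7 mg/L

Below outfall 1: Q → 1.670 m³/s, C = (1.580·22.00 + 0.09030·482.0)/1.670 = 46.87 mg/L.
Below outfall 2: Q → 1.810 m³/s, C = (1.670·46.87 + 0.1400·161.0)/1.810 = 55.69 mg/L.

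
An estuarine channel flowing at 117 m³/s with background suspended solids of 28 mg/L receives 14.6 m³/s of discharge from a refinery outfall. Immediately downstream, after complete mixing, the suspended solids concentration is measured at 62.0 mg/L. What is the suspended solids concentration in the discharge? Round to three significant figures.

334 mg/L

Mass balance: 117.0·28.00 + 14.60·Cₑ = 131.6·62.00
→ Cₑ = (131.6·62.00 − 117.0·28.00) / 14.60 = 334.5 mg/L.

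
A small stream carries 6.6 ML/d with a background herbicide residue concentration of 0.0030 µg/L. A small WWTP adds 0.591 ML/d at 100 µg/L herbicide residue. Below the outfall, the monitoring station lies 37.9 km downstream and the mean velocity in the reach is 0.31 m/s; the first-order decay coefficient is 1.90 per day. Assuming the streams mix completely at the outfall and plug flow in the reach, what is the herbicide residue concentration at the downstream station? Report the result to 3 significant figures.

Conservation of mass: C = (6.600·0.003000 + 0.5910·100.0) / 7.191 = 59.12/7.191 = 8.221 µg/L.
Travel time t = 37.9·1000 / 0.31 = 122300 s = 33.96 h.
Applying C = C₀e^(−kt): 8.221 × 0.06798 = 0.5589 µg/L.

0.559 µg/L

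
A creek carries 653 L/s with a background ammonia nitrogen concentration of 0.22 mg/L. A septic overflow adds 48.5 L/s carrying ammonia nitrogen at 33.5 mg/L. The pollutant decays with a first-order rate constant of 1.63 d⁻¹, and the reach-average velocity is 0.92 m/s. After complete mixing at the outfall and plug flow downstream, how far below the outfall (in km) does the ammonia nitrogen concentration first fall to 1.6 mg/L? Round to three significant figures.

Mixed concentration C = ΣQC/ΣQ = (653.0·0.2200 + 48.50·33.50) / 701.5 = 1768/701.5 = 2.521 mg/L.
Set 2.521·exp(−k·t) = 1.6 → t = ln(2.521/1.6)/k = 24100 s = 6.694 h.
Distance = v·t = 0.92·24100 = 22170 m = 22.17 km.

22.2 km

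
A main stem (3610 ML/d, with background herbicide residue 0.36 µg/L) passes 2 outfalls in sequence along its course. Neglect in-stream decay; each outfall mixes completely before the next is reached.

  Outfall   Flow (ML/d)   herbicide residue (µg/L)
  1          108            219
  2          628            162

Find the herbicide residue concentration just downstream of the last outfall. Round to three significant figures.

29.2 µg/L

Outfall 1: combined Q = 3718 ML/d; C = (3610·0.3600 + 108.0·219.0)/3718 = 6.711 µg/L.
Outfall 2: combined Q = 4346 ML/d; C = (3718·6.711 + 628.0·162.0)/4346 = 29.15 µg/L.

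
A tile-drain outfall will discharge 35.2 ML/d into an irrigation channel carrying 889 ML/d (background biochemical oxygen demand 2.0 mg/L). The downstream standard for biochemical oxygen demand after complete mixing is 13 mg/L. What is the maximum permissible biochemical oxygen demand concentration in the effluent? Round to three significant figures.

At the limit, (Qr·Cr + Qe·Cₑ)/(Qr + Qe) = 13:
Cₑ = (924.2·13 − 889.0·2.000) / 35.20 = 290.8 mg/L.

291 mg/L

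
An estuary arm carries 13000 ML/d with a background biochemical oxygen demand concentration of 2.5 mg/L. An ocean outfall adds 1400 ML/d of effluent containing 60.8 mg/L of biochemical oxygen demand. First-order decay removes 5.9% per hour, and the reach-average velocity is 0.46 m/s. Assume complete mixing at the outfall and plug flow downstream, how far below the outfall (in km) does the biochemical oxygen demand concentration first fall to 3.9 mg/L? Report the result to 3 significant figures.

20.1 km

After mixing, C = (13000·2.500 + 1400·60.80) / 14400 = 117600/14400 = 8.168 mg/L.
5.9%/h lost → k = −ln(1 − 0.059) = 0.06081 h⁻¹.
Set 8.168·exp(−k·t) = 3.9 → t = ln(8.168/3.9)/k = 43760 s = 12.16 h.
Distance = v·t = 0.46·43760 = 20130 m = 20.13 km.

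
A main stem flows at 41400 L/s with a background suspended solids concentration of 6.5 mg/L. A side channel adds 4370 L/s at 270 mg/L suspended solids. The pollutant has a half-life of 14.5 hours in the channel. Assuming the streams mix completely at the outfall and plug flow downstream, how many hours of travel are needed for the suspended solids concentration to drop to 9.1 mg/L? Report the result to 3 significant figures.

Flow-weighted average: C = (41400·6.500 + 4370·270.0) / 45770 = 1449000/45770 = 31.66 mg/L.
Half-life 14.5 h → k = ln 2 / 14.5 = 0.04780 h⁻¹ = 1.147 d⁻¹.
31.66·exp(−k·t) = 9.1 → t = ln(31.66/9.1)/k = 93890 s = 26.08 h.

26.1 h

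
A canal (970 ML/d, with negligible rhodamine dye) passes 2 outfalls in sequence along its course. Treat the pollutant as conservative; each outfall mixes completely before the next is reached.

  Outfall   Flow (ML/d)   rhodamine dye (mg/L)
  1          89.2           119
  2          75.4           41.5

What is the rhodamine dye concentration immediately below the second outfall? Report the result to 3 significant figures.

Below outfall 1: Q → 1059 ML/d, C = (970.0·0 + 89.20·119.0)/1059 = 10.02 mg/L.
Below outfall 2: Q → 1135 ML/d, C = (1059·10.02 + 75.40·41.50)/1135 = 12.11 mg/L.

12.1 mg/L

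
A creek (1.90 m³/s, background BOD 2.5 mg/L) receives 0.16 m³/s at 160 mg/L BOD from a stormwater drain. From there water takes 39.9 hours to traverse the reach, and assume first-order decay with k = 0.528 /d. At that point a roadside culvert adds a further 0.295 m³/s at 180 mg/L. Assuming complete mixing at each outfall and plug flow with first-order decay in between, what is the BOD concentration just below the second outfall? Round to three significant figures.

27.9 mg/L

After mixing, C = (1.900·2.500 + 0.1600·160.0) / 2.060 = 30.35/2.060 = 14.73 mg/L; combined flow 2.060 m³/s.
First-order decay: C = 14.73·exp(−k·t) = 14.73·0.4157 = 6.124 mg/L.
Second outfall: C = (2.060·6.124 + 0.2950·180.0)/2.355 = 27.91 mg/L.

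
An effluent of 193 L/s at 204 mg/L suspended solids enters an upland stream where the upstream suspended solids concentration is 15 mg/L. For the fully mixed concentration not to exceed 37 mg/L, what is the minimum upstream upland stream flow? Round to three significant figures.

Set C_mix = 37: (Q·15.00 + 193.0·204.0) / (Q + 193.0) = 37
→ Q = 193.0·(204.0 − 37)/(37 − 15.00) = 1465 L/s.

1470 L/s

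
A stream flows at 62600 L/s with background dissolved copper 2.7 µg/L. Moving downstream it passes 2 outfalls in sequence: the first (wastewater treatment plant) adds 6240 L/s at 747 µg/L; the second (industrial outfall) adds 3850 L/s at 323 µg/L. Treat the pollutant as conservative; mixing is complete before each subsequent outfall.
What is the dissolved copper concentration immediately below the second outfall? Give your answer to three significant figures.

Outfall 1: combined Q = 68840 L/s; C = (62600·2.700 + 6240·747.0)/68840 = 70.17 µg/L.
Outfall 2: combined Q = 72690 L/s; C = (68840·70.17 + 3850·323.0)/72690 = 83.56 µg/L.

83.6 µg/L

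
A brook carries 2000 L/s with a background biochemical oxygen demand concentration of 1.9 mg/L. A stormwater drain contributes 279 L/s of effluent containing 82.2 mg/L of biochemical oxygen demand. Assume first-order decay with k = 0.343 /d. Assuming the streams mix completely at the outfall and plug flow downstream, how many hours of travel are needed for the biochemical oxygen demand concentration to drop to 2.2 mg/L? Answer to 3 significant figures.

117 h

Mixed concentration C = ΣQC/ΣQ = (2000·1.900 + 279.0·82.20) / 2279 = 26730/2279 = 11.73 mg/L.
11.73·exp(−k·t) = 2.2 → t = ln(11.73/2.2)/k = 421600 s = 117.1 h.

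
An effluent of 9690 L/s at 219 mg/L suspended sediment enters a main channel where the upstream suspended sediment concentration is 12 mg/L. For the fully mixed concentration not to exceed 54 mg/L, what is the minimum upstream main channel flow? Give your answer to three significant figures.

Set C_mix = 54: (Q·12.00 + 9690·219.0) / (Q + 9690) = 54
→ Q = 9690·(219.0 − 54)/(54 − 12.00) = 38070 L/s.

38100 L/s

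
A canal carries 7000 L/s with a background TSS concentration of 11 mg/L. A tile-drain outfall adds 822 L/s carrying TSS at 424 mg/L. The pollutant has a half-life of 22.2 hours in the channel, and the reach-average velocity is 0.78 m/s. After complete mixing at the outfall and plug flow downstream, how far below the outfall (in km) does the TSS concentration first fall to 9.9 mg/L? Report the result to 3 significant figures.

153 km

Mixed concentration C = ΣQC/ΣQ = (7000·11.00 + 822.0·424.0) / 7822 = 425500/7822 = 54.40 mg/L.
Half-life 22.2 h → k = ln 2 / 22.2 = 0.03122 h⁻¹ = 0.7493 d⁻¹.
Set 54.40·exp(−k·t) = 9.9 → t = ln(54.40/9.9)/k = 196500 s = 54.57 h.
Distance = v·t = 0.78·196500 = 153200 m = 153.2 km.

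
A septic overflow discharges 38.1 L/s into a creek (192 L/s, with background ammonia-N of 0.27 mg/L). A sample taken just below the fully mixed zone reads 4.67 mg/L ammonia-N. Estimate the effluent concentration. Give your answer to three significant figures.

Mass balance: 192.0·0.2700 + 38.10·Cₑ = 230.1·4.670
→ Cₑ = (230.1·4.670 − 192.0·0.2700) / 38.10 = 26.84 mg/L.

26.8 mg/L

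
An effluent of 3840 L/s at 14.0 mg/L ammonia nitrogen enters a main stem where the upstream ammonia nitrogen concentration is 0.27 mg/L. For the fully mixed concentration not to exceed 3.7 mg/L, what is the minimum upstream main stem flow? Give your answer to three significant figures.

Set C_mix = 3.7: (Q·0.2700 + 3840·14.00) / (Q + 3840) = 3.7
→ Q = 3840·(14.00 − 3.7)/(3.7 − 0.2700) = 11530 L/s.

11500 L/s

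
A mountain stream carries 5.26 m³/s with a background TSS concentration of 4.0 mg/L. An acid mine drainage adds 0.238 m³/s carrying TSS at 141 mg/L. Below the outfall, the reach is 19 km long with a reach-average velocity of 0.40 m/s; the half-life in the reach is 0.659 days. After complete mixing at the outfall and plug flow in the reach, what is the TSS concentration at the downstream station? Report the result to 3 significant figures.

After mixing, C = (5.260·4.000 + 0.2380·141.0) / 5.498 = 54.60/5.498 = 9.931 mg/L.
Travel time t = 19·1000 / 0.40 = 47500 s = 13.19 h.
Half-life 0.659 d → k = ln 2 / 0.659 = 1.052 d⁻¹.
After decay, C = 9.931 × e^(−kt) = 9.931 × 0.5609 = 5.570 mg/L.

5.57 mg/L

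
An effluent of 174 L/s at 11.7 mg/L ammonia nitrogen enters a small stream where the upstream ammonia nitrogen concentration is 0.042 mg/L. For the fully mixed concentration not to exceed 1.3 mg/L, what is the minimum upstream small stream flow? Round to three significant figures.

1440 L/s

Set C_mix = 1.3: (Q·0.04200 + 174.0·11.70) / (Q + 174.0) = 1.3
→ Q = 174.0·(11.70 − 1.3)/(1.3 − 0.04200) = 1438 L/s.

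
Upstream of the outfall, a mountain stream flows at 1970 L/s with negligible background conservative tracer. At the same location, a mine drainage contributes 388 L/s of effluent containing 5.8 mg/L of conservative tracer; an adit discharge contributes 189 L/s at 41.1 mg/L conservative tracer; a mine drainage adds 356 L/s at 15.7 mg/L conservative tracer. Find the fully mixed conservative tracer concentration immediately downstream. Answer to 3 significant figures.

5.38 mg/L

Flow-weighted average: C = (1970·0 + 388.0·5.800 + 189.0·41.10 + 356.0·15.70) / 2903 = 15610/2903 = 5.376 mg/L.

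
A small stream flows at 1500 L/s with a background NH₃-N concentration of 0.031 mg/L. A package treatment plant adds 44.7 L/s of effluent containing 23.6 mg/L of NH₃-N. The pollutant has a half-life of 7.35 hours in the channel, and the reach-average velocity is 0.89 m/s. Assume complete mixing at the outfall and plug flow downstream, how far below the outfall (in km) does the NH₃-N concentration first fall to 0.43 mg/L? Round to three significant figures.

17.2 km

Mass balance: C = (1500·0.03100 + 44.70·23.60) / 1545 = 1101/1545 = 0.7130 mg/L.
Half-life 7.35 h → k = ln 2 / 7.35 = 0.09431 h⁻¹ = 2.263 d⁻¹.
Set 0.7130·exp(−k·t) = 0.43 → t = ln(0.7130/0.43)/k = 19310 s = 5.363 h.
Distance = v·t = 0.89·19310 = 17180 m = 17.18 km.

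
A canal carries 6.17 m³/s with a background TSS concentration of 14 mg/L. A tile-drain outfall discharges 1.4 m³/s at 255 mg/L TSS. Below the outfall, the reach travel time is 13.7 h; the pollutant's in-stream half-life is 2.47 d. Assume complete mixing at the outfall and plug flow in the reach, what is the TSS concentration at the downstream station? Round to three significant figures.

49.9 mg/L

Conservation of mass: C = (6.170·14.00 + 1.400·255.0) / 7.570 = 443.4/7.570 = 58.57 mg/L.
Half-life 2.47 d → k = ln 2 / 2.47 = 0.2806 d⁻¹.
Applying C = C₀e^(−kt): 58.57 × 0.8520 = 49.90 mg/L.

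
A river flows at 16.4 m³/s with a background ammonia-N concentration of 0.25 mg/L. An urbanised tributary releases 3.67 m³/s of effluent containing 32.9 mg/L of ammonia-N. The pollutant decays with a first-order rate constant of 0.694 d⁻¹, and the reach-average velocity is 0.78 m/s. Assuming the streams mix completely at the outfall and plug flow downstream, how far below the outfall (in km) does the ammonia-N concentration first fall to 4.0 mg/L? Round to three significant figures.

42.9 km

Mixed concentration C = ΣQC/ΣQ = (16.40·0.2500 + 3.670·32.90) / 20.07 = 124.8/20.07 = 6.220 mg/L.
Set 6.220·exp(−k·t) = 4.0 → t = ln(6.220/4.0)/k = 54970 s = 15.27 h.
Distance = v·t = 0.78·54970 = 42880 m = 42.88 km.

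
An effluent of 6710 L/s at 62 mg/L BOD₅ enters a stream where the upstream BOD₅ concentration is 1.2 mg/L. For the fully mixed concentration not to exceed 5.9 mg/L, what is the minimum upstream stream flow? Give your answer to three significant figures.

80100 L/s

Set C_mix = 5.9: (Q·1.200 + 6710·62.00) / (Q + 6710) = 5.9
→ Q = 6710·(62.00 − 5.9)/(5.9 − 1.200) = 80090 L/s.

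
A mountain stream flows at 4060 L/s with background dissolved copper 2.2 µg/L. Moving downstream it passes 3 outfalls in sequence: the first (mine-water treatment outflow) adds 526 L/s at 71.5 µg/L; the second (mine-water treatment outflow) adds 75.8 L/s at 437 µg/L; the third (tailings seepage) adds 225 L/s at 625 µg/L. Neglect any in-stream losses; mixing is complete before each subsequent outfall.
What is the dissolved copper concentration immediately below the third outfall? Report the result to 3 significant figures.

Outfall 1: combined Q = 4586 L/s; C = (4060·2.200 + 526.0·71.50)/4586 = 10.15 µg/L.
Outfall 2: combined Q = 4662 L/s; C = (4586·10.15 + 75.80·437.0)/4662 = 17.09 µg/L.
Outfall 3: combined Q = 4887 L/s; C = (4662·17.09 + 225.0·625.0)/4887 = 45.08 µg/L.

45.1 µg/L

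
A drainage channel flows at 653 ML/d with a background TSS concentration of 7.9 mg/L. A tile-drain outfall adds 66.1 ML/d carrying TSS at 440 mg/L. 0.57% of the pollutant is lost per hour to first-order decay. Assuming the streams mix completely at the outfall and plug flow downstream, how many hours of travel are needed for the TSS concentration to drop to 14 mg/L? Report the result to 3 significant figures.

Mass balance: C = (653.0·7.900 + 66.10·440.0) / 719.1 = 34240/719.1 = 47.62 mg/L.
0.57%/h lost → k = −ln(1 − 0.0057) = 0.005716 h⁻¹.
47.62·exp(−k·t) = 14 → t = ln(47.62/14)/k = 771000 s = 214.2 h.

214 h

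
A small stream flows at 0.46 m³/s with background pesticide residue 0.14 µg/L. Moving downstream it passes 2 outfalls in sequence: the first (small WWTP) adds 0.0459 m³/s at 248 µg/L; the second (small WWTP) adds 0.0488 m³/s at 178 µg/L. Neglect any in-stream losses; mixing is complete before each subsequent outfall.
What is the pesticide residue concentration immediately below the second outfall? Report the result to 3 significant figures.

After outfall 1: Q = 0.4600 + 0.04590 = 0.5059 m³/s; C = (0.4600·0.1400 + 0.04590·248.0)/0.5059 = 22.63 µg/L.
After outfall 2: Q = 0.5059 + 0.04880 = 0.5547 m³/s; C = (0.5059·22.63 + 0.04880·178.0)/0.5547 = 36.30 µg/L.

36.3 µg/L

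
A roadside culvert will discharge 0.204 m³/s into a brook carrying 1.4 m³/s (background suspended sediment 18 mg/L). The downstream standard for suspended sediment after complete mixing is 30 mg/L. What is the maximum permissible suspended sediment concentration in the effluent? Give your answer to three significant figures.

At the limit, (Qr·Cr + Qe·Cₑ)/(Qr + Qe) = 30:
Cₑ = (1.604·30 − 1.400·18.00) / 0.2040 = 112.4 mg/L.

112 mg/L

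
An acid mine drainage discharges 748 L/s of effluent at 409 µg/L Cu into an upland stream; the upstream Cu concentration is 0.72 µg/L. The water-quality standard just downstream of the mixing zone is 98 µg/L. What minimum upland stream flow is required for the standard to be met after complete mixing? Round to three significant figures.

Set C_mix = 98: (Q·0.7200 + 748.0·409.0) / (Q + 748.0) = 98
→ Q = 748.0·(409.0 − 98)/(98 − 0.7200) = 2391 L/s.

2390 L/s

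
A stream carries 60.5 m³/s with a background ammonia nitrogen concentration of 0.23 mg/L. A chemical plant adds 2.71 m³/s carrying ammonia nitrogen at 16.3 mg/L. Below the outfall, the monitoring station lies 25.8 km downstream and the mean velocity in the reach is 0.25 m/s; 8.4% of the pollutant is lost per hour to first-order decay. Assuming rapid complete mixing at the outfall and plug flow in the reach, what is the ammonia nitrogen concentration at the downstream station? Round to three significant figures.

Mixed concentration C = ΣQC/ΣQ = (60.50·0.2300 + 2.710·16.30) / 63.21 = 58.09/63.21 = 0.9190 mg/L.
Travel time t = 25.8·1000 / 0.25 = 103200 s = 28.67 h.
8.4%/h lost → k = −ln(1 − 0.084) = 0.08774 h⁻¹.
Decay over the reach: 0.9190·exp(−kt) = 0.9190·0.08085 = 0.07430 mg/L.

0.0743 mg/L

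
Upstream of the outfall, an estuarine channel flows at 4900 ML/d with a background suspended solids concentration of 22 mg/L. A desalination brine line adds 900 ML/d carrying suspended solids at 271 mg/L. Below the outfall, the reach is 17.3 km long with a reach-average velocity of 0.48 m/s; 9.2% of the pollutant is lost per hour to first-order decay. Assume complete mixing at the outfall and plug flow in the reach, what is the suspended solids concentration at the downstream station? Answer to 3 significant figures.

Mixed concentration C = ΣQC/ΣQ = (4900·22.00 + 900.0·271.0) / 5800 = 351700/5800 = 60.64 mg/L.
Travel time t = 17.3·1000 / 0.48 = 36040 s = 10.01 h.
9.2%/h lost → k = −ln(1 − 0.092) = 0.09651 h⁻¹.
First-order decay: C = 60.64·exp(−k·t) = 60.64·0.3805 = 23.07 mg/L.

23.1 mg/L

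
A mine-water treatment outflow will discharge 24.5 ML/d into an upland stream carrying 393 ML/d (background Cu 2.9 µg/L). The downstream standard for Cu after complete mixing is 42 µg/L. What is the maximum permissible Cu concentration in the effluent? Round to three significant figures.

At the limit, (Qr·Cr + Qe·Cₑ)/(Qr + Qe) = 42:
Cₑ = (417.5·42 − 393.0·2.900) / 24.50 = 669.2 µg/L.

669 µg/L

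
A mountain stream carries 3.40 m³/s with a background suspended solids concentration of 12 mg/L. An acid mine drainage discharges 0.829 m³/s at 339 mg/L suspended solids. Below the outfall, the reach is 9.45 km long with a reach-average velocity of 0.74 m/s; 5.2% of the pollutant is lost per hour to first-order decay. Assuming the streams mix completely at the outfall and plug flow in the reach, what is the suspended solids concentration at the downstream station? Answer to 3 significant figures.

63.0 mg/L

Mixed concentration C = ΣQC/ΣQ = (3.400·12.00 + 0.8290·339.0) / 4.229 = 321.8/4.229 = 76.10 mg/L.
Travel time t = 9.45·1000 / 0.74 = 12770 s = 3.547 h.
5.2%/h lost → k = −ln(1 − 0.052) = 0.05340 h⁻¹.
First-order decay: C = 76.10·exp(−k·t) = 76.10·0.8274 = 62.97 mg/L.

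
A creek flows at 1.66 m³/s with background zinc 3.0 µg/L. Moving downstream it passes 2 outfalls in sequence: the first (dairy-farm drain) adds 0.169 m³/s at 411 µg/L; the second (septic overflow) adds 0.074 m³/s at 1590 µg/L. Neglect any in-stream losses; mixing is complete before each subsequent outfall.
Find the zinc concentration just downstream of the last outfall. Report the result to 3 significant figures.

101 µg/L

Outfall 1: combined Q = 1.829 m³/s; C = (1.660·3.000 + 0.1690·411.0)/1.829 = 40.70 µg/L.
Outfall 2: combined Q = 1.903 m³/s; C = (1.829·40.70 + 0.07400·1590)/1.903 = 100.9 µg/L.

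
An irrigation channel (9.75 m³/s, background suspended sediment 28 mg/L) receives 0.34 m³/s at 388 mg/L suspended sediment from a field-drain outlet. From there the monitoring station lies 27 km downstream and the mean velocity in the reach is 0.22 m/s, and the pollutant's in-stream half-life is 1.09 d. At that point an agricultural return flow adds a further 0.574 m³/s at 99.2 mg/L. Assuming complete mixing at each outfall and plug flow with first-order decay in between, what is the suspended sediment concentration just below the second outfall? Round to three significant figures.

Flow-weighted average: C = (9.750·28.00 + 0.3400·388.0) / 10.09 = 404.9/10.09 = 40.13 mg/L; combined flow 10.09 m³/s.
Travel time t = 27·1000 / 0.22 = 122700 s = 34.09 h.
Half-life 1.09 d → k = ln 2 / 1.09 = 0.6359 d⁻¹.
Applying C = C₀e^(−kt): 40.13 × 0.4052 = 16.26 mg/L.
Second outfall: C = (10.09·16.26 + 0.5740·99.20)/10.66 = 20.73 mg/L.

20.7 mg/L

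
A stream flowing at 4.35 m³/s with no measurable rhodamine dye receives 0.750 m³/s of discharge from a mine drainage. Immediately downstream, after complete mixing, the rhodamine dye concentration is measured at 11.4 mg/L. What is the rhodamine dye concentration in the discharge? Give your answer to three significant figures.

Mass balance: 4.350·0 + 0.7500·Cₑ = 5.100·11.40
→ Cₑ = (5.100·11.40 − 4.350·0) / 0.7500 = 77.52 mg/L.

77.5 mg/L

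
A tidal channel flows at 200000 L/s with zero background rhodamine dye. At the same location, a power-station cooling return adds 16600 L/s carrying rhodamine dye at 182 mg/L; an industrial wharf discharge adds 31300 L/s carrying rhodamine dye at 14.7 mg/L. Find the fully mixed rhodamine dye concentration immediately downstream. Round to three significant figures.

Conservation of mass: C = (200000·0 + 16600·182.0 + 31300·14.70) / 247900 = 3481000/247900 = 14.04 mg/L.

14.0 mg/L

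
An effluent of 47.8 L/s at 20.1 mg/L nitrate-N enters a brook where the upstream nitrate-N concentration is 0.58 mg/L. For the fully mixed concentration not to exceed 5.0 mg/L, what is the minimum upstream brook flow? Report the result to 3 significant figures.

Set C_mix = 5.0: (Q·0.5800 + 47.80·20.10) / (Q + 47.80) = 5.0
→ Q = 47.80·(20.10 − 5.0)/(5.0 − 0.5800) = 163.3 L/s.

163 L/s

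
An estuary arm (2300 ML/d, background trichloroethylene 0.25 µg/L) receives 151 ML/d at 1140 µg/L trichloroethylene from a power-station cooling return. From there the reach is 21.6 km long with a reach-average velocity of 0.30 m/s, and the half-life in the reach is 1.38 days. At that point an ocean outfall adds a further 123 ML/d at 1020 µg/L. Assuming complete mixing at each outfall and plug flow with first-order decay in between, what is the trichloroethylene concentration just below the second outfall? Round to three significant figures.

92.9 µg/L

Flow-weighted average: C = (2300·0.2500 + 151.0·1140) / 2451 = 172700/2451 = 70.47 µg/L; combined flow 2451 ML/d.
Travel time t = 21.6·1000 / 0.30 = 72000 s = 20.00 h.
Half-life 1.38 d → k = ln 2 / 1.38 = 0.5023 d⁻¹.
Applying C = C₀e^(−kt): 70.47 × 0.6580 = 46.37 µg/L.
At the second outfall, C = (2451·46.37 + 123.0·1020) / (2451 + 123.0) = 92.89 µg/L.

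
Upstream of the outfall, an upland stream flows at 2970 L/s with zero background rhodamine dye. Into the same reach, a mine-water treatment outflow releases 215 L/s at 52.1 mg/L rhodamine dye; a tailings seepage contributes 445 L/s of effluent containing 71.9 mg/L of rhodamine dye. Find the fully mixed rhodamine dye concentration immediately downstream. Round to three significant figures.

Mixed concentration C = ΣQC/ΣQ = (2970·0 + 215.0·52.10 + 445.0·71.90) / 3630 = 43200/3630 = 11.90 mg/L.

11.9 mg/L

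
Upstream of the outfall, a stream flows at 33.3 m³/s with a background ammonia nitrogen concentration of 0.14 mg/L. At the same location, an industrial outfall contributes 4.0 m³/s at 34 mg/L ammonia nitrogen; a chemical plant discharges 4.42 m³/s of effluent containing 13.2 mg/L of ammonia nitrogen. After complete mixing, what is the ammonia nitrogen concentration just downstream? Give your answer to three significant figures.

Mixed concentration C = ΣQC/ΣQ = (33.30·0.1400 + 4.000·34.00 + 4.420·13.20) / 41.72 = 199.0/41.72 = 4.770 mg/L.

4.77 mg/L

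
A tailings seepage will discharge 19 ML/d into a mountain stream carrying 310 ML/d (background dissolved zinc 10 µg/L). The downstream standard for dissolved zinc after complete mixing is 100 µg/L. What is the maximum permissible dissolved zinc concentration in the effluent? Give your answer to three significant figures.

At the limit, (Qr·Cr + Qe·Cₑ)/(Qr + Qe) = 100:
Cₑ = (329.0·100 − 310.0·10.00) / 19.00 = 1568 µg/L.

1570 µg/L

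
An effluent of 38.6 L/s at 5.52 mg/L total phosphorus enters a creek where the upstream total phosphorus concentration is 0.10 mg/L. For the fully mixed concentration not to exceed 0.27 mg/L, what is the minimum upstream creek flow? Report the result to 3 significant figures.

1190 L/s

Set C_mix = 0.27: (Q·0.1000 + 38.60·5.520) / (Q + 38.60) = 0.27
→ Q = 38.60·(5.520 − 0.27)/(0.27 − 0.1000) = 1192 L/s.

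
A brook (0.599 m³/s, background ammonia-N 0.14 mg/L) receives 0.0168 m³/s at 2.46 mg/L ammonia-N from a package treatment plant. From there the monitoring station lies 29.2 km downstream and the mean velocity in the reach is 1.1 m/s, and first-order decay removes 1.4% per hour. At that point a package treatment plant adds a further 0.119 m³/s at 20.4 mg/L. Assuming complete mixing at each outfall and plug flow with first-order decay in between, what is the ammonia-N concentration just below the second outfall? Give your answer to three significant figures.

Mass balance: C = (0.5990·0.1400 + 0.01680·2.460) / 0.6158 = 0.1252/0.6158 = 0.2033 mg/L; combined flow 0.6158 m³/s.
Travel time t = 29.2·1000 / 1.1 = 26550 s = 7.374 h.
1.4%/h lost → k = −ln(1 − 0.014) = 0.01410 h⁻¹.
Decay over the reach: 0.2033·exp(−kt) = 0.2033·0.9013 = 0.1832 mg/L.
Second outfall: C = (0.6158·0.1832 + 0.1190·20.40)/0.7348 = 3.457 mg/L.

3.46 mg/L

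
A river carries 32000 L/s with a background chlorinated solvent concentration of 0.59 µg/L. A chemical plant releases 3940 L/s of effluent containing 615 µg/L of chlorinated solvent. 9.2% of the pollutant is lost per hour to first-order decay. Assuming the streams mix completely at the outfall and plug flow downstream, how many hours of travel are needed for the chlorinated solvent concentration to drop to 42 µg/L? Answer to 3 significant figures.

4.98 h

Mass balance: C = (32000·0.5900 + 3940·615.0) / 35940 = 2442000/35940 = 67.95 µg/L.
9.2%/h lost → k = −ln(1 − 0.092) = 0.09651 h⁻¹.
67.95·exp(−k·t) = 42 → t = ln(67.95/42)/k = 17940 s = 4.984 h.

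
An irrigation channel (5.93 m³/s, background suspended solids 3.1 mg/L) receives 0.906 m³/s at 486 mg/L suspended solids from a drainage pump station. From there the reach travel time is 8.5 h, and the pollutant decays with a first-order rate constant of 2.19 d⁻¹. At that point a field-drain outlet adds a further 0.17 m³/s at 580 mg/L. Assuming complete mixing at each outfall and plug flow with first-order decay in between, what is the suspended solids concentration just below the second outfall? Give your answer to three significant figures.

44.2 mg/L

After mixing, C = (5.930·3.100 + 0.9060·486.0) / 6.836 = 458.7/6.836 = 67.10 mg/L; combined flow 6.836 m³/s.
First-order decay: C = 67.10·exp(−k·t) = 67.10·0.4604 = 30.89 mg/L.
At the second outfall, C = (6.836·30.89 + 0.1700·580.0) / (6.836 + 0.1700) = 44.22 mg/L.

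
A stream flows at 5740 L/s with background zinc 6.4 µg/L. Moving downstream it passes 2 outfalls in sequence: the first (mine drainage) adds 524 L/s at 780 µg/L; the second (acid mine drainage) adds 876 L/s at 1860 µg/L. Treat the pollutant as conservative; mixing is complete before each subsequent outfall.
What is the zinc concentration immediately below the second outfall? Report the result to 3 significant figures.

Below outfall 1: Q → 6264 L/s, C = (5740·6.400 + 524.0·780.0)/6264 = 71.11 µg/L.
Below outfall 2: Q → 7140 L/s, C = (6264·71.11 + 876.0·1860)/7140 = 290.6 µg/L.

291 µg/L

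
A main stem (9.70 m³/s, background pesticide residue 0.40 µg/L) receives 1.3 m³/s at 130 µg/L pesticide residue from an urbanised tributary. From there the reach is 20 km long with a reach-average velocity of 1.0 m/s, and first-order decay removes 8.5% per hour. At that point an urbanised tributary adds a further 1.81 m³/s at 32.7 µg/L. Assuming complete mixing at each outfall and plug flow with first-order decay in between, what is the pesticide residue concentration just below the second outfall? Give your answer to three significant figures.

After mixing, C = (9.700·0.4000 + 1.300·130.0) / 11.00 = 172.9/11.00 = 15.72 µg/L; combined flow 11.00 m³/s.
Travel time t = 20·1000 / 1.0 = 20000 s = 5.556 h.
8.5%/h lost → k = −ln(1 − 0.085) = 0.08883 h⁻¹.
After decay, C = 15.72 × e^(−kt) = 15.72 × 0.6105 = 9.595 µg/L.
At the second outfall, C = (11.00·9.595 + 1.810·32.70) / (11.00 + 1.810) = 12.86 µg/L.

12.9 µg/L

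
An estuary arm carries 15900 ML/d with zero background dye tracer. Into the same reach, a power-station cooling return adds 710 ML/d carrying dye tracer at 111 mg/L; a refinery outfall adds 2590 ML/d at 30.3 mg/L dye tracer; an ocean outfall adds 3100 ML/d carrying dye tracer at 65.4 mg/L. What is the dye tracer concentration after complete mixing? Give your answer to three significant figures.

16.1 mg/L

Mass balance: C = (15900·0 + 710.0·111.0 + 2590·30.30 + 3100·65.40) / 22300 = 360000/22300 = 16.14 mg/L.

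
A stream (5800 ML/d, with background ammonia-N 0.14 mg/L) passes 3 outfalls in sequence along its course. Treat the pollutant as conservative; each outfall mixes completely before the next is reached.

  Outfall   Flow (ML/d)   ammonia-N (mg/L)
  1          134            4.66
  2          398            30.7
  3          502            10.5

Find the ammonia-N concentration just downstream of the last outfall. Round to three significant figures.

2.77 mg/L

After outfall 1: Q = 5800 + 134.0 = 5934 ML/d; C = (5800·0.1400 + 134.0·4.660)/5934 = 0.2421 mg/L.
After outfall 2: Q = 5934 + 398.0 = 6332 ML/d; C = (5934·0.2421 + 398.0·30.70)/6332 = 2.157 mg/L.
After outfall 3: Q = 6332 + 502.0 = 6834 ML/d; C = (6332·2.157 + 502.0·10.50)/6834 = 2.769 mg/L.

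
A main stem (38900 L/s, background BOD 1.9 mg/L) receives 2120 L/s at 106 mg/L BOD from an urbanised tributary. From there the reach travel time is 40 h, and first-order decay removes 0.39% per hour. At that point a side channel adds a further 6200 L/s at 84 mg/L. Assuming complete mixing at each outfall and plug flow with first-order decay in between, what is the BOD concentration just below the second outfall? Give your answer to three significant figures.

Mixed concentration C = ΣQC/ΣQ = (38900·1.900 + 2120·106.0) / 41020 = 298600/41020 = 7.280 mg/L; combined flow 41020 L/s.
0.39%/h lost → k = −ln(1 − 0.0039) = 0.003908 h⁻¹.
Decay over the reach: 7.280·exp(−kt) = 7.280·0.8553 = 6.227 mg/L.
Second outfall: C = (41020·6.227 + 6200·84.00)/47220 = 16.44 mg/L.

16.4 mg/L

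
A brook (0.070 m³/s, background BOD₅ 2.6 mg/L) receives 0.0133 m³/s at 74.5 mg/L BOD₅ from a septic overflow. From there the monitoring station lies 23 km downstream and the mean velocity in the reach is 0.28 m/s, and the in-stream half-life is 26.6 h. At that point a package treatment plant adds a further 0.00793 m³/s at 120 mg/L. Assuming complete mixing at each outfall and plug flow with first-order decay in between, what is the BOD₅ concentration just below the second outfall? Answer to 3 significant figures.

After mixing, C = (0.07000·2.600 + 0.01330·74.50) / 0.08330 = 1.173/0.08330 = 14.08 mg/L; combined flow 0.08330 m³/s.
Travel time t = 23·1000 / 0.28 = 82140 s = 22.82 h.
Half-life 26.6 h → k = ln 2 / 26.6 = 0.02606 h⁻¹ = 0.6254 d⁻¹.
Applying C = C₀e^(−kt): 14.08 × 0.5518 = 7.769 mg/L.
At the second outfall, C = (0.08330·7.769 + 0.007930·120.0) / (0.08330 + 0.007930) = 17.52 mg/L.

17.5 mg/L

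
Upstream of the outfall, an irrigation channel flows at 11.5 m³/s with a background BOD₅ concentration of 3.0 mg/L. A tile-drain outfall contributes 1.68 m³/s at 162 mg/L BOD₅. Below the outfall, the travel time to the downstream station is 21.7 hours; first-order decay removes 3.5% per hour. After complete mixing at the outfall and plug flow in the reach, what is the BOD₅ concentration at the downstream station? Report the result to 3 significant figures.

10.7 mg/L

Mixed concentration C = ΣQC/ΣQ = (11.50·3.000 + 1.680·162.0) / 13.18 = 306.7/13.18 = 23.27 mg/L.
3.5%/h lost → k = −ln(1 − 0.035) = 0.03563 h⁻¹.
First-order decay: C = 23.27·exp(−k·t) = 23.27·0.4616 = 10.74 mg/L.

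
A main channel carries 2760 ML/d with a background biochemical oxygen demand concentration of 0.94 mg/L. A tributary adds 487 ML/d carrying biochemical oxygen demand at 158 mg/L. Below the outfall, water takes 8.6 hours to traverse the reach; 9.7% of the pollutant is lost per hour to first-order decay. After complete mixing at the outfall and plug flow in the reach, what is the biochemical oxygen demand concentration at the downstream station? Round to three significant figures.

10.2 mg/L

After mixing, C = (2760·0.9400 + 487.0·158.0) / 3247 = 79540/3247 = 24.50 mg/L.
9.7%/h lost → k = −ln(1 − 0.097) = 0.1020 h⁻¹.
Applying C = C₀e^(−kt): 24.50 × 0.4158 = 10.19 mg/L.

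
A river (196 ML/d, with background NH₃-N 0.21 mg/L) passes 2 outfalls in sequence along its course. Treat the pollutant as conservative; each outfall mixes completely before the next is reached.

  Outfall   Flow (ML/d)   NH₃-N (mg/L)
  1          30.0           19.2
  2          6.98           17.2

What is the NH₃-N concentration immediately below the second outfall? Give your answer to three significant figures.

Outfall 1: combined Q = 226.0 ML/d; C = (196.0·0.2100 + 30.00·19.20)/226.0 = 2.731 mg/L.
Outfall 2: combined Q = 233.0 ML/d; C = (226.0·2.731 + 6.980·17.20)/233.0 = 3.164 mg/L.

3.16 mg/L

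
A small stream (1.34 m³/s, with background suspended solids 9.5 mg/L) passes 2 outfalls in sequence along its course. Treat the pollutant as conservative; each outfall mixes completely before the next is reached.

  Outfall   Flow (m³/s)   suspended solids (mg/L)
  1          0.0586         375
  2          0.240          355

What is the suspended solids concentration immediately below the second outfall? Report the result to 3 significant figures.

Outfall 1: combined Q = 1.399 m³/s; C = (1.340·9.500 + 0.05860·375.0)/1.399 = 24.81 mg/L.
Outfall 2: combined Q = 1.639 m³/s; C = (1.399·24.81 + 0.2400·355.0)/1.639 = 73.18 mg/L.

73.2 mg/L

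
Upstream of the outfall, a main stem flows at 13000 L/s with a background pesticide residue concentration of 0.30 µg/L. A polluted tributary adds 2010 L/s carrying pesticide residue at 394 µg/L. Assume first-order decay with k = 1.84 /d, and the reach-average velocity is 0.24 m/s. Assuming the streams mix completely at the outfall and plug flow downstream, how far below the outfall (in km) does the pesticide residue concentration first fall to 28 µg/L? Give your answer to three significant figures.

After mixing, C = (13000·0.3000 + 2010·394.0) / 15010 = 795800/15010 = 53.02 µg/L.
Set 53.02·exp(−k·t) = 28 → t = ln(53.02/28)/k = 29980 s = 8.328 h.
Distance = v·t = 0.24·29980 = 7195 m = 7.195 km.

7.20 km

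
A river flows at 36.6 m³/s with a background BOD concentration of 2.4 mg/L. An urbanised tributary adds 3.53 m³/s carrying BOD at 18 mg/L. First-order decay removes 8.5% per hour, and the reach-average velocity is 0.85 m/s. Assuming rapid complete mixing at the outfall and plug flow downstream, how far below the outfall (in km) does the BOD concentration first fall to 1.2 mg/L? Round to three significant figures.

39.5 km

After mixing, C = (36.60·2.400 + 3.530·18.00) / 40.13 = 151.4/40.13 = 3.772 mg/L.
8.5%/h lost → k = −ln(1 − 0.085) = 0.08883 h⁻¹.
Set 3.772·exp(−k·t) = 1.2 → t = ln(3.772/1.2)/k = 46420 s = 12.89 h.
Distance = v·t = 0.85·46420 = 39450 m = 39.45 km.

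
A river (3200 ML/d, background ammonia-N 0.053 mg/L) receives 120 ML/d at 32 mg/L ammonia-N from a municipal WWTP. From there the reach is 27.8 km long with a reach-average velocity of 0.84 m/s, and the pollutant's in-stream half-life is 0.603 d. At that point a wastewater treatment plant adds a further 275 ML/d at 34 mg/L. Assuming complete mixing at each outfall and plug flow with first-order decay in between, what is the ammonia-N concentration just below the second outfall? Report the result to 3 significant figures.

3.32 mg/L

Mixed concentration C = ΣQC/ΣQ = (3200·0.05300 + 120.0·32.00) / 3320 = 4010/3320 = 1.208 mg/L; combined flow 3320 ML/d.
Travel time t = 27.8·1000 / 0.84 = 33100 s = 9.193 h.
Half-life 0.603 d → k = ln 2 / 0.603 = 1.149 d⁻¹.
After decay, C = 1.208 × e^(−kt) = 1.208 × 0.6438 = 0.7776 mg/L.
Second outfall: C = (3320·0.7776 + 275.0·34.00)/3595 = 3.319 mg/L.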